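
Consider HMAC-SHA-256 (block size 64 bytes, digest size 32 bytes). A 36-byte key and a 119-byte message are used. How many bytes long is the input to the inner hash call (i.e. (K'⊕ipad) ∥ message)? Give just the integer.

Key is 36 ≤ 64 bytes, zero-padded: |K'| = 64.
Inner input = (K'⊕ipad) ∥ m → 64 + 119 = 183 bytes.

183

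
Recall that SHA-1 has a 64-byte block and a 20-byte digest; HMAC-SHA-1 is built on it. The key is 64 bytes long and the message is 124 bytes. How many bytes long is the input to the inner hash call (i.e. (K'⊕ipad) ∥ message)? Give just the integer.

Key is 64 ≤ 64 bytes, zero-padded: |K'| = 64.
Inner input = (K'⊕ipad) ∥ m → 64 + 124 = 188 bytes.

188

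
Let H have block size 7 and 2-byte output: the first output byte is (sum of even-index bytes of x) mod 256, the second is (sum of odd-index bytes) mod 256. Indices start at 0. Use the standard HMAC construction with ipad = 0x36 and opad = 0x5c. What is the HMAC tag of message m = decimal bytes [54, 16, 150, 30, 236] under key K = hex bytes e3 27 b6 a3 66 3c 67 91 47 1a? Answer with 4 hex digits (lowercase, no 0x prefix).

Key hex bytes e3 27 b6 a3 66 3c 67 91 47 1a is 10 bytes > B = 7, so hash it first: H(key) = ad b1, then zero-pad to 7 bytes: K' = ad b1 00 00 00 00 00.
K' ⊕ ipad = 9b 87 36 36 36 36 36.  K' ⊕ opad = f1 ed 5c 5c 5c 5c 5c.
Inner input = (K'⊕ipad) ∥ m = 9b 87 36 36 36 36 36 ∥ 36 10 96 1e ec.
Inner hash: even-index sum = 363 mod 256 = 107; odd-index sum = 683 mod 256 = 171 → 6b ab.
Outer input = (K'⊕opad) ∥ inner = f1 ed 5c 5c 5c 5c 5c ∥ 6b ab.
Outer hash (tag): even-index sum = 688 mod 256 = 176; odd-index sum = 528 mod 256 = 16 → b0 10.

b010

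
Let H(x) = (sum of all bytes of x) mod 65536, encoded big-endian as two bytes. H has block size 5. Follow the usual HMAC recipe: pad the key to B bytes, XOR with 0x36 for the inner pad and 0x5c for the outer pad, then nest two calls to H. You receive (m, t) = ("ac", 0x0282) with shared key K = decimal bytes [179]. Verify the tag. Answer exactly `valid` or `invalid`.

valid

Key decimal bytes [179] = b3 is 1 byte ≤ B = 5; zero-pad to 5 bytes: K' = b3 00 00 00 00.
K' ⊕ ipad = 85 36 36 36 36; K' ⊕ opad = ef 5c 5c 5c 5c.
Inner hash: sum = 133+54+54+54+54+97+99 = 545 → 02 21.
Outer hash (recomputed tag): sum = 239+92+92+92+92+2+33 = 642 → 02 82.
Recomputed tag = 0282; claimed = 0282 → match.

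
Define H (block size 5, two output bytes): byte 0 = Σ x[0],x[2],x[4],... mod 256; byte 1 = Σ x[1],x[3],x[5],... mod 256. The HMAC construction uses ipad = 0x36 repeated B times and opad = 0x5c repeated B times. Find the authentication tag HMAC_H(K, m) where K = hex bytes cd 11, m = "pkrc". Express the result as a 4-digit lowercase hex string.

88de

Key hex bytes cd 11 is 2 bytes ≤ B = 5; zero-pad to 5 bytes: K' = cd 11 00 00 00.
K' ⊕ ipad = fb 27 36 36 36.  K' ⊕ opad = 91 4d 5c 5c 5c.
Inner input = (K'⊕ipad) ∥ m = fb 27 36 36 36 ∥ 70 6b 72 63.
Inner hash: even-index sum = 565 mod 256 = 53; odd-index sum = 319 mod 256 = 63 → 35 3f.
Outer input = (K'⊕opad) ∥ inner = 91 4d 5c 5c 5c ∥ 35 3f.
Outer hash (tag): even-index sum = 392 mod 256 = 136; odd-index sum = 222 mod 256 = 222 → 88 de.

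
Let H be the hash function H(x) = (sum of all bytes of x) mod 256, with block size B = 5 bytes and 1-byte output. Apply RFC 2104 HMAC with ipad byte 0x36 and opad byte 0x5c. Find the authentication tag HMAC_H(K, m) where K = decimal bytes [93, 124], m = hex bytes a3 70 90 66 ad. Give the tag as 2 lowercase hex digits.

Key decimal bytes [93, 124] = 5d 7c is 2 bytes ≤ B = 5; zero-pad to 5 bytes: K' = 5d 7c 00 00 00.
K' ⊕ ipad = 6b 4a 36 36 36.  K' ⊕ opad = 01 20 5c 5c 5c.
Inner input = (K'⊕ipad) ∥ m = 6b 4a 36 36 36 ∥ a3 70 90 66 ad.
Inner hash: sum = 107+74+54+54+54+163+112+144+102+173 = 1037; mod 256 = 13 → 0d.
Outer input = (K'⊕opad) ∥ inner = 01 20 5c 5c 5c ∥ 0d.
Outer hash (tag): sum = 1+32+92+92+92+13 = 322; mod 256 = 66 → 42.

42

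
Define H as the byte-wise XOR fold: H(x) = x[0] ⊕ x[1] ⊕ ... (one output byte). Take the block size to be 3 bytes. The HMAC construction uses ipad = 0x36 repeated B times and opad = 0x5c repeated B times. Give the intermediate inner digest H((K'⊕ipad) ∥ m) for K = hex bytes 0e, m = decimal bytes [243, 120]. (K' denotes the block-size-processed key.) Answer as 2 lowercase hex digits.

Key hex bytes 0e is 1 byte ≤ B = 3; zero-pad to 3 bytes: K' = 0e 00 00.
K' ⊕ ipad = 38 36 36.
Inner input = 38 36 36 ∥ f3 78.
Inner hash: XOR 38⊕36⊕36⊕f3⊕78 = b3.

b3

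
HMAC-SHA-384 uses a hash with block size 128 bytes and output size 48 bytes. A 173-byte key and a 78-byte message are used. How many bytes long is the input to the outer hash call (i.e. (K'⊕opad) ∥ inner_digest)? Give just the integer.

176

Key is 173 > 128 bytes, so it is hashed to 48 bytes then zero-padded to 128: |K'| = 128.
Outer input = (K'⊕opad) ∥ H(inner) → 128 + 48 = 176 bytes.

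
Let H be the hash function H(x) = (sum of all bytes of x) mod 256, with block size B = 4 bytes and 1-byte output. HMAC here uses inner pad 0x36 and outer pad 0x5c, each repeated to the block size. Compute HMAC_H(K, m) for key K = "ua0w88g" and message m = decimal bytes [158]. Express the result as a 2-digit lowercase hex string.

Key "ua0w88g" = 75 61 30 77 38 38 67 is 7 bytes > B = 4, so hash it first: H(key) = 54, then zero-pad to 4 bytes: K' = 54 00 00 00.
K' ⊕ ipad = 62 36 36 36.  K' ⊕ opad = 08 5c 5c 5c.
Inner input = (K'⊕ipad) ∥ m = 62 36 36 36 ∥ 9e.
Inner hash: sum = 98+54+54+54+158 = 418; mod 256 = 162 → a2.
Outer input = (K'⊕opad) ∥ inner = 08 5c 5c 5c ∥ a2.
Outer hash (tag): sum = 8+92+92+92+162 = 446; mod 256 = 190 → be.

be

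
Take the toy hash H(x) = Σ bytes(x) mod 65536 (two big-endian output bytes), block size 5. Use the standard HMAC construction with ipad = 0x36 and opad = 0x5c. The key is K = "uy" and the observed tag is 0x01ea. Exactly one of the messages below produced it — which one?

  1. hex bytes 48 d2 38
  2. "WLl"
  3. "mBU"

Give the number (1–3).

1

Key "uy" = 75 79 is 2 bytes ≤ B = 5; zero-pad to 5 bytes: K' = 75 79 00 00 00.
K' ⊕ ipad = 43 4f 36 36 36; K' ⊕ opad = 29 25 5c 5c 5c.
m1: inner = H(43 4f 36 36 36 48 d2 38) = 02 86; tag = H(29 25 5c 5c 5c 02 86) = 01ea ← matches
m2: inner = H(43 4f 36 36 36 57 4c 6c) = 02 43; tag = H(29 25 5c 5c 5c 02 43) = 01a7
m3: inner = H(43 4f 36 36 36 6d 42 55) = 02 38; tag = H(29 25 5c 5c 5c 02 38) = 019c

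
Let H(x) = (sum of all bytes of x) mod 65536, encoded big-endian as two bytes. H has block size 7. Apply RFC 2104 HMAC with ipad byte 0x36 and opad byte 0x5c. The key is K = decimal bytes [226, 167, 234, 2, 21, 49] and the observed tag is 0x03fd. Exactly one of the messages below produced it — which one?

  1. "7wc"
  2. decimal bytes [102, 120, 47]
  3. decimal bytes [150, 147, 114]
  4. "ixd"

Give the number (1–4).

4

Key decimal bytes [226, 167, 234, 2, 21, 49] = e2 a7 ea 02 15 31 is 6 bytes ≤ B = 7; zero-pad to 7 bytes: K' = e2 a7 ea 02 15 31 00.
K' ⊕ ipad = d4 91 dc 34 23 07 36; K' ⊕ opad = be fb b6 5e 49 6d 5c.
m1: inner = H(d4 91 dc 34 23 07 36 37 77 63) = 03 e6; tag = H(be fb b6 5e 49 6d 5c 03 e6) = 04c8
m2: inner = H(d4 91 dc 34 23 07 36 66 78 2f) = 03 e2; tag = H(be fb b6 5e 49 6d 5c 03 e2) = 04c4
m3: inner = H(d4 91 dc 34 23 07 36 96 93 72) = 04 70; tag = H(be fb b6 5e 49 6d 5c 04 70) = 0453
m4: inner = H(d4 91 dc 34 23 07 36 69 78 64) = 04 1a; tag = H(be fb b6 5e 49 6d 5c 04 1a) = 03fd ← matches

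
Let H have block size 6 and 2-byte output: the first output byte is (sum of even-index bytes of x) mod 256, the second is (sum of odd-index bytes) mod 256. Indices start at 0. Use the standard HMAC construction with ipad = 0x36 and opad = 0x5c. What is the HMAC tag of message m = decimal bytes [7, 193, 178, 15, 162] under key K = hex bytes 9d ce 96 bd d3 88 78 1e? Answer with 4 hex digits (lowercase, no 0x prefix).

e968

Key hex bytes 9d ce 96 bd d3 88 78 1e is 8 bytes > B = 6, so hash it first: H(key) = 7e 31, then zero-pad to 6 bytes: K' = 7e 31 00 00 00 00.
K' ⊕ ipad = 48 07 36 36 36 36.  K' ⊕ opad = 22 6d 5c 5c 5c 5c.
Inner input = (K'⊕ipad) ∥ m = 48 07 36 36 36 36 ∥ 07 c1 b2 0f a2.
Inner hash: even-index sum = 527 mod 256 = 15; odd-index sum = 323 mod 256 = 67 → 0f 43.
Outer input = (K'⊕opad) ∥ inner = 22 6d 5c 5c 5c 5c ∥ 0f 43.
Outer hash (tag): even-index sum = 233 mod 256 = 233; odd-index sum = 360 mod 256 = 104 → e9 68.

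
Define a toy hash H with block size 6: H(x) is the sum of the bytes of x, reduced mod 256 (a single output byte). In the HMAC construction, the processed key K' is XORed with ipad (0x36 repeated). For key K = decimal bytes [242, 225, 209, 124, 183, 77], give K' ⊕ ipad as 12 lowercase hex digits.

c4d7e74a817b

Key decimal bytes [242, 225, 209, 124, 183, 77] = f2 e1 d1 7c b7 4d is exactly B = 6 bytes: K' = f2 e1 d1 7c b7 4d.
XOR each byte with 0x36: f2⊕36=c4, e1⊕36=d7, d1⊕36=e7, 7c⊕36=4a, b7⊕36=81, 4d⊕36=7b.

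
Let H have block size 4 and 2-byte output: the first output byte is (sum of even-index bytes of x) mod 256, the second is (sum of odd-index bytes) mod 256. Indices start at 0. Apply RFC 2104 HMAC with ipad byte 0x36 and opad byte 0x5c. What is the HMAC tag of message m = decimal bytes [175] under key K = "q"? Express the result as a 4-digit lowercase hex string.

Key "q" = 71 is 1 byte ≤ B = 4; zero-pad to 4 bytes: K' = 71 00 00 00.
K' ⊕ ipad = 47 36 36 36.  K' ⊕ opad = 2d 5c 5c 5c.
Inner input = (K'⊕ipad) ∥ m = 47 36 36 36 ∥ af.
Inner hash: even-index sum = 300 mod 256 = 44; odd-index sum = 108 mod 256 = 108 → 2c 6c.
Outer input = (K'⊕opad) ∥ inner = 2d 5c 5c 5c ∥ 2c 6c.
Outer hash (tag): even-index sum = 181 mod 256 = 181; odd-index sum = 292 mod 256 = 36 → b5 24.

b524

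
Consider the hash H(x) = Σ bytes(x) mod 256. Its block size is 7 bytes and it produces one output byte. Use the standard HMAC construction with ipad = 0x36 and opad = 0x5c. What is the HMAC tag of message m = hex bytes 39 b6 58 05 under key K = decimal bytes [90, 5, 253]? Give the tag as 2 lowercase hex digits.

fe

Key decimal bytes [90, 5, 253] = 5a 05 fd is 3 bytes ≤ B = 7; zero-pad to 7 bytes: K' = 5a 05 fd 00 00 00 00.
K' ⊕ ipad = 6c 33 cb 36 36 36 36.  K' ⊕ opad = 06 59 a1 5c 5c 5c 5c.
Inner input = (K'⊕ipad) ∥ m = 6c 33 cb 36 36 36 36 ∥ 39 b6 58 05.
Inner hash: sum = 108+51+203+54+54+54+54+57+182+88+5 = 910; mod 256 = 142 → 8e.
Outer input = (K'⊕opad) ∥ inner = 06 59 a1 5c 5c 5c 5c ∥ 8e.
Outer hash (tag): sum = 6+89+161+92+92+92+92+142 = 766; mod 256 = 254 → fe.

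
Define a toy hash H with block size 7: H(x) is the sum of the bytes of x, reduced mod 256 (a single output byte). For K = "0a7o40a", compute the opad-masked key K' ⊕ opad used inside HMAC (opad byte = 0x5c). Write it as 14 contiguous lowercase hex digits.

6c3d6b33686c3d

Key "0a7o40a" = 30 61 37 6f 34 30 61 is exactly B = 7 bytes: K' = 30 61 37 6f 34 30 61.
XOR each byte with 0x5c: 30⊕5c=6c, 61⊕5c=3d, 37⊕5c=6b, 6f⊕5c=33, 34⊕5c=68, 30⊕5c=6c, 61⊕5c=3d.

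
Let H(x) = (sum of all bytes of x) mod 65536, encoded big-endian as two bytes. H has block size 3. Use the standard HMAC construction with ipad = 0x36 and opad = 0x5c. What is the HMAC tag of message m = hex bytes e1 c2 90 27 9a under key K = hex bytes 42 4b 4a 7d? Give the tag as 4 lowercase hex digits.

0187

Key hex bytes 42 4b 4a 7d is 4 bytes > B = 3, so hash it first: H(key) = 01 54, then zero-pad to 3 bytes: K' = 01 54 00.
K' ⊕ ipad = 37 62 36.  K' ⊕ opad = 5d 08 5c.
Inner input = (K'⊕ipad) ∥ m = 37 62 36 ∥ e1 c2 90 27 9a.
Inner hash: sum = 55+98+54+225+194+144+39+154 = 963 → 03 c3.
Outer input = (K'⊕opad) ∥ inner = 5d 08 5c ∥ 03 c3.
Outer hash (tag): sum = 93+8+92+3+195 = 391 → 01 87.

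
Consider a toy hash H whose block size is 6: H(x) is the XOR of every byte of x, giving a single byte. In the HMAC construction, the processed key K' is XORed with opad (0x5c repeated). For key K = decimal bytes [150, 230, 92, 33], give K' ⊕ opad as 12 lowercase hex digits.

caba007d5c5c

Key decimal bytes [150, 230, 92, 33] = 96 e6 5c 21 is 4 bytes ≤ B = 6; zero-pad to 6 bytes: K' = 96 e6 5c 21 00 00.
XOR each byte with 0x5c: 96⊕5c=ca, e6⊕5c=ba, 5c⊕5c=00, 21⊕5c=7d, 00⊕5c=5c, 00⊕5c=5c.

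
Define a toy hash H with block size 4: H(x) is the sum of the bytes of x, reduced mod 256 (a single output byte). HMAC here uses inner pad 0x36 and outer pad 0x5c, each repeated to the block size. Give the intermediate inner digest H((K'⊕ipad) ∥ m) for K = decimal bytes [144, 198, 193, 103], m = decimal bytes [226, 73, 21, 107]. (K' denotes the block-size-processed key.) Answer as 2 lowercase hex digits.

89

Key decimal bytes [144, 198, 193, 103] = 90 c6 c1 67 is exactly B = 4 bytes: K' = 90 c6 c1 67.
K' ⊕ ipad = a6 f0 f7 51.
Inner input = a6 f0 f7 51 ∥ e2 49 15 6b.
Inner hash: sum = 166+240+247+81+226+73+21+107 = 1161; mod 256 = 137 → 89.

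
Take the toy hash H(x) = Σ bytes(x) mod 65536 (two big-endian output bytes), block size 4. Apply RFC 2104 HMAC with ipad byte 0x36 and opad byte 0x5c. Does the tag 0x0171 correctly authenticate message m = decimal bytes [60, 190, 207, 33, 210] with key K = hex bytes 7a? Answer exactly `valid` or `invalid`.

Key hex bytes 7a is 1 byte ≤ B = 4; zero-pad to 4 bytes: K' = 7a 00 00 00.
K' ⊕ ipad = 4c 36 36 36; K' ⊕ opad = 26 5c 5c 5c.
Inner hash: sum = 76+54+54+54+60+190+207+33+210 = 938 → 03 aa.
Outer hash (recomputed tag): sum = 38+92+92+92+3+170 = 487 → 01 e7.
Recomputed tag = 01e7; claimed = 0171 → mismatch.

invalid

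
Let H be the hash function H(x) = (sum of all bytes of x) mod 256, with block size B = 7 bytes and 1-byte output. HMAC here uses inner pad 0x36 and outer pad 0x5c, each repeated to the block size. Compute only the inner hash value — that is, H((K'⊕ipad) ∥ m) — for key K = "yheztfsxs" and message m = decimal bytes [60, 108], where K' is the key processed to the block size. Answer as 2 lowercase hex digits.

Key "yheztfsxs" = 79 68 65 7a 74 66 73 78 73 is 9 bytes > B = 7, so hash it first: H(key) = f8, then zero-pad to 7 bytes: K' = f8 00 00 00 00 00 00.
K' ⊕ ipad = ce 36 36 36 36 36 36.
Inner input = ce 36 36 36 36 36 36 ∥ 3c 6c.
Inner hash: sum = 206+54+54+54+54+54+54+60+108 = 698; mod 256 = 186 → ba.

ba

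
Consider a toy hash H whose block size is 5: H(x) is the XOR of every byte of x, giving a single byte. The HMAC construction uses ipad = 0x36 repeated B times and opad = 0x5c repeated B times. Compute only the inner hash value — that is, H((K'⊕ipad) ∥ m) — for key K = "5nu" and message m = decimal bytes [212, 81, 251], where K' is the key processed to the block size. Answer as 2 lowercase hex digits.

66

Key "5nu" = 35 6e 75 is 3 bytes ≤ B = 5; zero-pad to 5 bytes: K' = 35 6e 75 00 00.
K' ⊕ ipad = 03 58 43 36 36.
Inner input = 03 58 43 36 36 ∥ d4 51 fb.
Inner hash: XOR 03⊕58⊕43⊕36⊕36⊕d4⊕51⊕fb = 66.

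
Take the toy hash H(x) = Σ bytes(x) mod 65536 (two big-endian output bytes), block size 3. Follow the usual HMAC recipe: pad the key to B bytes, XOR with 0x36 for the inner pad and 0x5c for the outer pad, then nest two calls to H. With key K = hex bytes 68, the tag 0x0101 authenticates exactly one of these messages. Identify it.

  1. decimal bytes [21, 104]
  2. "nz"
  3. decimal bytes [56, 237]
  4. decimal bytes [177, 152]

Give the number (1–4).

4

Key hex bytes 68 is 1 byte ≤ B = 3; zero-pad to 3 bytes: K' = 68 00 00.
K' ⊕ ipad = 5e 36 36; K' ⊕ opad = 34 5c 5c.
m1: inner = H(5e 36 36 15 68) = 01 47; tag = H(34 5c 5c 01 47) = 0134
m2: inner = H(5e 36 36 6e 7a) = 01 b2; tag = H(34 5c 5c 01 b2) = 019f
m3: inner = H(5e 36 36 38 ed) = 01 ef; tag = H(34 5c 5c 01 ef) = 01dc
m4: inner = H(5e 36 36 b1 98) = 02 13; tag = H(34 5c 5c 02 13) = 0101 ← matches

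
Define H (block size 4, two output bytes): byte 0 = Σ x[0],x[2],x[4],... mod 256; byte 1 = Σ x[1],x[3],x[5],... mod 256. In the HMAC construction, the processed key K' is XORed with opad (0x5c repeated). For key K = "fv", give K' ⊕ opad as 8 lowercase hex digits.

Key "fv" = 66 76 is 2 bytes ≤ B = 4; zero-pad to 4 bytes: K' = 66 76 00 00.
XOR each byte with 0x5c: 66⊕5c=3a, 76⊕5c=2a, 00⊕5c=5c, 00⊕5c=5c.

3a2a5c5c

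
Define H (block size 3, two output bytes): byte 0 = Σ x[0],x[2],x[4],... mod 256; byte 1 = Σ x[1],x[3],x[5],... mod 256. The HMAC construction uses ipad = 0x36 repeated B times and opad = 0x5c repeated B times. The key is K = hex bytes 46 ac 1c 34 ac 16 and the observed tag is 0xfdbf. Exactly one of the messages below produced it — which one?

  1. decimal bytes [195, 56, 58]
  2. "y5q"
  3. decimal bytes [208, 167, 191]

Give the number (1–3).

3

Key hex bytes 46 ac 1c 34 ac 16 is 6 bytes > B = 3, so hash it first: H(key) = 0e f6, then zero-pad to 3 bytes: K' = 0e f6 00.
K' ⊕ ipad = 38 c0 36; K' ⊕ opad = 52 aa 5c.
m1: inner = H(38 c0 36 c3 38 3a) = a6 bd; tag = H(52 aa 5c a6 bd) = 6b50
m2: inner = H(38 c0 36 79 35 71) = a3 aa; tag = H(52 aa 5c a3 aa) = 584d
m3: inner = H(38 c0 36 d0 a7 bf) = 15 4f; tag = H(52 aa 5c 15 4f) = fdbf ← matches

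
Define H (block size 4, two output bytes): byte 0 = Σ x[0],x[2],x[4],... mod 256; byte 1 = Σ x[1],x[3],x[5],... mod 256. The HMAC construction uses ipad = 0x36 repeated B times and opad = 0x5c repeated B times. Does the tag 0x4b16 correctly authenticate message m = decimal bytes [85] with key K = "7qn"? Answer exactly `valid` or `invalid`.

invalid

Key "7qn" = 37 71 6e is 3 bytes ≤ B = 4; zero-pad to 4 bytes: K' = 37 71 6e 00.
K' ⊕ ipad = 01 47 58 36; K' ⊕ opad = 6b 2d 32 5c.
Inner hash: even-index sum = 174 mod 256 = 174; odd-index sum = 125 mod 256 = 125 → ae 7d.
Outer hash (recomputed tag): even-index sum = 331 mod 256 = 75; odd-index sum = 262 mod 256 = 6 → 4b 06.
Recomputed tag = 4b06; claimed = 4b16 → mismatch.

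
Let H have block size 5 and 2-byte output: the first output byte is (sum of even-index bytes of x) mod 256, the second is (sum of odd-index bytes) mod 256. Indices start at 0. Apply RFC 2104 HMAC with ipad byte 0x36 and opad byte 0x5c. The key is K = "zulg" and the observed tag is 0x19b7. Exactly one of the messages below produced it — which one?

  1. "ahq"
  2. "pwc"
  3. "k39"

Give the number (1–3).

Key "zulg" = 7a 75 6c 67 is 4 bytes ≤ B = 5; zero-pad to 5 bytes: K' = 7a 75 6c 67 00.
K' ⊕ ipad = 4c 43 5a 51 36; K' ⊕ opad = 26 29 30 3b 5c.
m1: inner = H(4c 43 5a 51 36 61 68 71) = 44 66; tag = H(26 29 30 3b 5c 44 66) = 18a8
m2: inner = H(4c 43 5a 51 36 70 77 63) = 53 67; tag = H(26 29 30 3b 5c 53 67) = 19b7 ← matches
m3: inner = H(4c 43 5a 51 36 6b 33 39) = 0f 38; tag = H(26 29 30 3b 5c 0f 38) = ea73

2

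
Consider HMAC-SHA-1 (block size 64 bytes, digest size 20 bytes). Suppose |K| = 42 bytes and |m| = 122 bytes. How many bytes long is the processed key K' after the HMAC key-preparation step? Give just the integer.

64

Key is 42 ≤ 64 bytes, zero-padded: |K'| = 64.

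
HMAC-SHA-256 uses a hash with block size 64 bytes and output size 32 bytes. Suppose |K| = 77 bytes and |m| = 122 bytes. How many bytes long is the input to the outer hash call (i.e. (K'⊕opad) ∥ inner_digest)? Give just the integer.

Key is 77 > 64 bytes, so it is hashed to 32 bytes then zero-padded to 64: |K'| = 64.
Outer input = (K'⊕opad) ∥ H(inner) → 64 + 32 = 96 bytes.

96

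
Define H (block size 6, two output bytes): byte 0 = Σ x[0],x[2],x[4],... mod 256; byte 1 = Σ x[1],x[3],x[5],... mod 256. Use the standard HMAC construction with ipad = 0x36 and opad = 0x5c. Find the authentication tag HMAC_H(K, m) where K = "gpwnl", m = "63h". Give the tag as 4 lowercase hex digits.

20c1

Key "gpwnl" = 67 70 77 6e 6c is 5 bytes ≤ B = 6; zero-pad to 6 bytes: K' = 67 70 77 6e 6c 00.
K' ⊕ ipad = 51 46 41 58 5a 36.  K' ⊕ opad = 3b 2c 2b 32 30 5c.
Inner input = (K'⊕ipad) ∥ m = 51 46 41 58 5a 36 ∥ 36 33 68.
Inner hash: even-index sum = 394 mod 256 = 138; odd-index sum = 263 mod 256 = 7 → 8a 07.
Outer input = (K'⊕opad) ∥ inner = 3b 2c 2b 32 30 5c ∥ 8a 07.
Outer hash (tag): even-index sum = 288 mod 256 = 32; odd-index sum = 193 mod 256 = 193 → 20 c1.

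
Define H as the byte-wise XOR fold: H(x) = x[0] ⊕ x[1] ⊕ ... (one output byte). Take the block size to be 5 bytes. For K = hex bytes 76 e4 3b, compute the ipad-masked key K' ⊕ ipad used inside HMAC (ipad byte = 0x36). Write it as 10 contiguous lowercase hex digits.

40d20d3636

Key hex bytes 76 e4 3b is 3 bytes ≤ B = 5; zero-pad to 5 bytes: K' = 76 e4 3b 00 00.
XOR each byte with 0x36: 76⊕36=40, e4⊕36=d2, 3b⊕36=0d, 00⊕36=36, 00⊕36=36.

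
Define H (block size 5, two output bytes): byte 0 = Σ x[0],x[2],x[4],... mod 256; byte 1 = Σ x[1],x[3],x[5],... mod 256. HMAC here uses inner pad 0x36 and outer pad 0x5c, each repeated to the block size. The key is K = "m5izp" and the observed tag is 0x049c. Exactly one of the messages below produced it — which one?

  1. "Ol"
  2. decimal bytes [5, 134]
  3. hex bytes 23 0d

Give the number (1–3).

3

Key "m5izp" = 6d 35 69 7a 70 is exactly B = 5 bytes: K' = 6d 35 69 7a 70.
K' ⊕ ipad = 5b 03 5f 4c 46; K' ⊕ opad = 31 69 35 26 2c.
m1: inner = H(5b 03 5f 4c 46 4f 6c) = 6c 9e; tag = H(31 69 35 26 2c 6c 9e) = 30fb
m2: inner = H(5b 03 5f 4c 46 05 86) = 86 54; tag = H(31 69 35 26 2c 86 54) = e615
m3: inner = H(5b 03 5f 4c 46 23 0d) = 0d 72; tag = H(31 69 35 26 2c 0d 72) = 049c ← matches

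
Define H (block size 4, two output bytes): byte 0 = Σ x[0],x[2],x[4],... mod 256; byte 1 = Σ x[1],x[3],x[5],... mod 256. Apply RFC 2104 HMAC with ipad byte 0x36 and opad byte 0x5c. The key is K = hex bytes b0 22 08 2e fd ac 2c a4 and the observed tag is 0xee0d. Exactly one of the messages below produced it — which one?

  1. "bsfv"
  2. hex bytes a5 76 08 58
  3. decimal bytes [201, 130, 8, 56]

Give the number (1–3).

Key hex bytes b0 22 08 2e fd ac 2c a4 is 8 bytes > B = 4, so hash it first: H(key) = e1 a0, then zero-pad to 4 bytes: K' = e1 a0 00 00.
K' ⊕ ipad = d7 96 36 36; K' ⊕ opad = bd fc 5c 5c.
m1: inner = H(d7 96 36 36 62 73 66 76) = d5 b5; tag = H(bd fc 5c 5c d5 b5) = ee0d ← matches
m2: inner = H(d7 96 36 36 a5 76 08 58) = ba 9a; tag = H(bd fc 5c 5c ba 9a) = d3f2
m3: inner = H(d7 96 36 36 c9 82 08 38) = de 86; tag = H(bd fc 5c 5c de 86) = f7de

1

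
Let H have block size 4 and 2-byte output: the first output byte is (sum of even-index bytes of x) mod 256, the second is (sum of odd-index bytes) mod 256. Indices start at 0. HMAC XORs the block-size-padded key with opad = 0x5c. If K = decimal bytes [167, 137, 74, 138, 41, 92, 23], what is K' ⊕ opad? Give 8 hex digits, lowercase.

Key decimal bytes [167, 137, 74, 138, 41, 92, 23] = a7 89 4a 8a 29 5c 17 is 7 bytes > B = 4, so hash it first: H(key) = 31 6f, then zero-pad to 4 bytes: K' = 31 6f 00 00.
XOR each byte with 0x5c: 31⊕5c=6d, 6f⊕5c=33, 00⊕5c=5c, 00⊕5c=5c.

6d335c5c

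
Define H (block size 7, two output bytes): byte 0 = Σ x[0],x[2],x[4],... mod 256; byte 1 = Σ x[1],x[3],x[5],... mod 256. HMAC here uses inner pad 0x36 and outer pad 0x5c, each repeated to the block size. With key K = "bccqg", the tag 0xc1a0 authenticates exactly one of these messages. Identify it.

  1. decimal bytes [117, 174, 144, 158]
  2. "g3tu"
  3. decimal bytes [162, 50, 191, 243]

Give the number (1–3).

2

Key "bccqg" = 62 63 63 71 67 is 5 bytes ≤ B = 7; zero-pad to 7 bytes: K' = 62 63 63 71 67 00 00.
K' ⊕ ipad = 54 55 55 47 51 36 36; K' ⊕ opad = 3e 3f 3f 2d 3b 5c 5c.
m1: inner = H(54 55 55 47 51 36 36 75 ae 90 9e) = 7c d7; tag = H(3e 3f 3f 2d 3b 5c 5c 7c d7) = eb44
m2: inner = H(54 55 55 47 51 36 36 67 33 74 75) = d8 ad; tag = H(3e 3f 3f 2d 3b 5c 5c d8 ad) = c1a0 ← matches
m3: inner = H(54 55 55 47 51 36 36 a2 32 bf f3) = 55 33; tag = H(3e 3f 3f 2d 3b 5c 5c 55 33) = 471d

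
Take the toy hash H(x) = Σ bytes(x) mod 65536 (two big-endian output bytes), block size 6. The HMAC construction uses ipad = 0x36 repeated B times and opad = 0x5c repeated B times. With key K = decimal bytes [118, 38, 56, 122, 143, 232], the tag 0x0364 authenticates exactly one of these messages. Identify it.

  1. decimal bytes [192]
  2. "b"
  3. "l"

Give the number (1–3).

Key decimal bytes [118, 38, 56, 122, 143, 232] = 76 26 38 7a 8f e8 is exactly B = 6 bytes: K' = 76 26 38 7a 8f e8.
K' ⊕ ipad = 40 10 0e 4c b9 de; K' ⊕ opad = 2a 7a 64 26 d3 b4.
m1: inner = H(40 10 0e 4c b9 de c0) = 03 01; tag = H(2a 7a 64 26 d3 b4 03 01) = 02b9
m2: inner = H(40 10 0e 4c b9 de 62) = 02 a3; tag = H(2a 7a 64 26 d3 b4 02 a3) = 035a
m3: inner = H(40 10 0e 4c b9 de 6c) = 02 ad; tag = H(2a 7a 64 26 d3 b4 02 ad) = 0364 ← matches

3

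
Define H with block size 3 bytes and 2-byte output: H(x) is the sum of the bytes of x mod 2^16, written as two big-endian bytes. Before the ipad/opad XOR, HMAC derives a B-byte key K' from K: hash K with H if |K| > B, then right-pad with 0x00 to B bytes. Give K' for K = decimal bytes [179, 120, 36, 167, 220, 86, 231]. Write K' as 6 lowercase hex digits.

040f00

|K| = 7 > B = 3, so first hash the key.
H(K): sum = 179+120+36+167+220+86+231 = 1039 → 04 0f.
Zero-pad H(K) = 04 0f to 3 bytes: K' = 04 0f 00.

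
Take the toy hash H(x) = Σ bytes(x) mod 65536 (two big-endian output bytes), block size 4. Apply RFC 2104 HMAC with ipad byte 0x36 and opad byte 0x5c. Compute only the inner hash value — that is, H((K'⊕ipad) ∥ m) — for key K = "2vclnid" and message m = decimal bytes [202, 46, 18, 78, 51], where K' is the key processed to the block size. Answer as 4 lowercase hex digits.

02af

Key "2vclnid" = 32 76 63 6c 6e 69 64 is 7 bytes > B = 4, so hash it first: H(key) = 02 b2, then zero-pad to 4 bytes: K' = 02 b2 00 00.
K' ⊕ ipad = 34 84 36 36.
Inner input = 34 84 36 36 ∥ ca 2e 12 4e 33.
Inner hash: sum = 52+132+54+54+202+46+18+78+51 = 687 → 02 af.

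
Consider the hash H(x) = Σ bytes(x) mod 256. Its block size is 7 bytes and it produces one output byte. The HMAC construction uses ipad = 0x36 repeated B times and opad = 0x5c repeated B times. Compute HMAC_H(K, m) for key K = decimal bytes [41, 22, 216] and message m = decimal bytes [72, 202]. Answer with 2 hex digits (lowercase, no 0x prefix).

ca

Key decimal bytes [41, 22, 216] = 29 16 d8 is 3 bytes ≤ B = 7; zero-pad to 7 bytes: K' = 29 16 d8 00 00 00 00.
K' ⊕ ipad = 1f 20 ee 36 36 36 36.  K' ⊕ opad = 75 4a 84 5c 5c 5c 5c.
Inner input = (K'⊕ipad) ∥ m = 1f 20 ee 36 36 36 36 ∥ 48 ca.
Inner hash: sum = 31+32+238+54+54+54+54+72+202 = 791; mod 256 = 23 → 17.
Outer input = (K'⊕opad) ∥ inner = 75 4a 84 5c 5c 5c 5c ∥ 17.
Outer hash (tag): sum = 117+74+132+92+92+92+92+23 = 714; mod 256 = 202 → ca.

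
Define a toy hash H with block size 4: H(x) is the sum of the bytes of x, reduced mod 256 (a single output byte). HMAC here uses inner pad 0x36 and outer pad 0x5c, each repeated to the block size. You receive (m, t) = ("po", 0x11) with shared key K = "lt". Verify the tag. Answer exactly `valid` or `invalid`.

Key "lt" = 6c 74 is 2 bytes ≤ B = 4; zero-pad to 4 bytes: K' = 6c 74 00 00.
K' ⊕ ipad = 5a 42 36 36; K' ⊕ opad = 30 28 5c 5c.
Inner hash: sum = 90+66+54+54+112+111 = 487; mod 256 = 231 → e7.
Outer hash (recomputed tag): sum = 48+40+92+92+231 = 503; mod 256 = 247 → f7.
Recomputed tag = f7; claimed = 11 → mismatch.

invalid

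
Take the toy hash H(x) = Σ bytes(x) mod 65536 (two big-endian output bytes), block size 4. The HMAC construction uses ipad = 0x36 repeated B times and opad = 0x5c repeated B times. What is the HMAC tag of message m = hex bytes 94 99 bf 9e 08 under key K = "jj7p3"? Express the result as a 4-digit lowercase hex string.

02d7

Key "jj7p3" = 6a 6a 37 70 33 is 5 bytes > B = 4, so hash it first: H(key) = 01 ae, then zero-pad to 4 bytes: K' = 01 ae 00 00.
K' ⊕ ipad = 37 98 36 36.  K' ⊕ opad = 5d f2 5c 5c.
Inner input = (K'⊕ipad) ∥ m = 37 98 36 36 ∥ 94 99 bf 9e 08.
Inner hash: sum = 55+152+54+54+148+153+191+158+8 = 973 → 03 cd.
Outer input = (K'⊕opad) ∥ inner = 5d f2 5c 5c ∥ 03 cd.
Outer hash (tag): sum = 93+242+92+92+3+205 = 727 → 02 d7.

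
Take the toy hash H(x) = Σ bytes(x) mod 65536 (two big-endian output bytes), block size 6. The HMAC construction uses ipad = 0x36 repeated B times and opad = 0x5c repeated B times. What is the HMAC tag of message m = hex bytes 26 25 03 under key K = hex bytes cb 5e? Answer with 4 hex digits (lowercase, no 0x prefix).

0296

Key hex bytes cb 5e is 2 bytes ≤ B = 6; zero-pad to 6 bytes: K' = cb 5e 00 00 00 00.
K' ⊕ ipad = fd 68 36 36 36 36.  K' ⊕ opad = 97 02 5c 5c 5c 5c.
Inner input = (K'⊕ipad) ∥ m = fd 68 36 36 36 36 ∥ 26 25 03.
Inner hash: sum = 253+104+54+54+54+54+38+37+3 = 651 → 02 8b.
Outer input = (K'⊕opad) ∥ inner = 97 02 5c 5c 5c 5c ∥ 02 8b.
Outer hash (tag): sum = 151+2+92+92+92+92+2+139 = 662 → 02 96.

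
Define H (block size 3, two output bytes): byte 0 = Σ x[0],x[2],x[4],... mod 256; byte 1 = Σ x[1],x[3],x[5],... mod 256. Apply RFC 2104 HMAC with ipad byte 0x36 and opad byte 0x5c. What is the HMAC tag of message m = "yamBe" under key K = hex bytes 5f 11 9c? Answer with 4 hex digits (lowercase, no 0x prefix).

Key hex bytes 5f 11 9c is exactly B = 3 bytes: K' = 5f 11 9c.
K' ⊕ ipad = 69 27 aa.  K' ⊕ opad = 03 4d c0.
Inner input = (K'⊕ipad) ∥ m = 69 27 aa ∥ 79 61 6d 42 65.
Inner hash: even-index sum = 438 mod 256 = 182; odd-index sum = 370 mod 256 = 114 → b6 72.
Outer input = (K'⊕opad) ∥ inner = 03 4d c0 ∥ b6 72.
Outer hash (tag): even-index sum = 309 mod 256 = 53; odd-index sum = 259 mod 256 = 3 → 35 03.

3503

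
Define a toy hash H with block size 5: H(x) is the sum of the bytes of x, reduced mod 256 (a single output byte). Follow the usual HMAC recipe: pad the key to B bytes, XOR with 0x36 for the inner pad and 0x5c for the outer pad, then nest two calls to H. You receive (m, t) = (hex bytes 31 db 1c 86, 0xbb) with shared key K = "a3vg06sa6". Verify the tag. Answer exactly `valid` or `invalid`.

invalid

Key "a3vg06sa6" = 61 33 76 67 30 36 73 61 36 is 9 bytes > B = 5, so hash it first: H(key) = e1, then zero-pad to 5 bytes: K' = e1 00 00 00 00.
K' ⊕ ipad = d7 36 36 36 36; K' ⊕ opad = bd 5c 5c 5c 5c.
Inner hash: sum = 215+54+54+54+54+49+219+28+134 = 861; mod 256 = 93 → 5d.
Outer hash (recomputed tag): sum = 189+92+92+92+92+93 = 650; mod 256 = 138 → 8a.
Recomputed tag = 8a; claimed = bb → mismatch.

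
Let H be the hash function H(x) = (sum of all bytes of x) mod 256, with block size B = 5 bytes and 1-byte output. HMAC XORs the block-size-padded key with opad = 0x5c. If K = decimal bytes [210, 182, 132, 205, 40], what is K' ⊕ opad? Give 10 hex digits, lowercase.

8eead89174

Key decimal bytes [210, 182, 132, 205, 40] = d2 b6 84 cd 28 is exactly B = 5 bytes: K' = d2 b6 84 cd 28.
XOR each byte with 0x5c: d2⊕5c=8e, b6⊕5c=ea, 84⊕5c=d8, cd⊕5c=91, 28⊕5c=74.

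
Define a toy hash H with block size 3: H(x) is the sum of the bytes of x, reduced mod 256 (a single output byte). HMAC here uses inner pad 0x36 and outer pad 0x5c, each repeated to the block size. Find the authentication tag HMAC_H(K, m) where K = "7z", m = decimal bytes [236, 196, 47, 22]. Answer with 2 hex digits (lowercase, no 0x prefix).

Key "7z" = 37 7a is 2 bytes ≤ B = 3; zero-pad to 3 bytes: K' = 37 7a 00.
K' ⊕ ipad = 01 4c 36.  K' ⊕ opad = 6b 26 5c.
Inner input = (K'⊕ipad) ∥ m = 01 4c 36 ∥ ec c4 2f 16.
Inner hash: sum = 1+76+54+236+196+47+22 = 632; mod 256 = 120 → 78.
Outer input = (K'⊕opad) ∥ inner = 6b 26 5c ∥ 78.
Outer hash (tag): sum = 107+38+92+120 = 357; mod 256 = 101 → 65.

65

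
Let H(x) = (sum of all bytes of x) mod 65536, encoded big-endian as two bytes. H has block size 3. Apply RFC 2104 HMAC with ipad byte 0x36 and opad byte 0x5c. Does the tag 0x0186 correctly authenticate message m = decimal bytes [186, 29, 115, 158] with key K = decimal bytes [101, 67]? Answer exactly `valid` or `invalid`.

invalid

Key decimal bytes [101, 67] = 65 43 is 2 bytes ≤ B = 3; zero-pad to 3 bytes: K' = 65 43 00.
K' ⊕ ipad = 53 75 36; K' ⊕ opad = 39 1f 5c.
Inner hash: sum = 83+117+54+186+29+115+158 = 742 → 02 e6.
Outer hash (recomputed tag): sum = 57+31+92+2+230 = 412 → 01 9c.
Recomputed tag = 019c; claimed = 0186 → mismatch.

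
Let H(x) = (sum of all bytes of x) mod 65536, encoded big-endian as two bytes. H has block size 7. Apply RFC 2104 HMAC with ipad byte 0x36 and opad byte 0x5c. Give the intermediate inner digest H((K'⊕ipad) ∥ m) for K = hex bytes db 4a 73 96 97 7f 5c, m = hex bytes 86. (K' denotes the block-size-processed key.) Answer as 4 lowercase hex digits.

0428

Key hex bytes db 4a 73 96 97 7f 5c is exactly B = 7 bytes: K' = db 4a 73 96 97 7f 5c.
K' ⊕ ipad = ed 7c 45 a0 a1 49 6a.
Inner input = ed 7c 45 a0 a1 49 6a ∥ 86.
Inner hash: sum = 237+124+69+160+161+73+106+134 = 1064 → 04 28.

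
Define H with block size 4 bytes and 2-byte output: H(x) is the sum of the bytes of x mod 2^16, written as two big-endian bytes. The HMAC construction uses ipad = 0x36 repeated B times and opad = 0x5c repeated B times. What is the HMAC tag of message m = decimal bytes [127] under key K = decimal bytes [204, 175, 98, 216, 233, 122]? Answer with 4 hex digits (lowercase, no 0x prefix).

Key decimal bytes [204, 175, 98, 216, 233, 122] = cc af 62 d8 e9 7a is 6 bytes > B = 4, so hash it first: H(key) = 04 18, then zero-pad to 4 bytes: K' = 04 18 00 00.
K' ⊕ ipad = 32 2e 36 36.  K' ⊕ opad = 58 44 5c 5c.
Inner input = (K'⊕ipad) ∥ m = 32 2e 36 36 ∥ 7f.
Inner hash: sum = 50+46+54+54+127 = 331 → 01 4b.
Outer input = (K'⊕opad) ∥ inner = 58 44 5c 5c ∥ 01 4b.
Outer hash (tag): sum = 88+68+92+92+1+75 = 416 → 01 a0.

01a0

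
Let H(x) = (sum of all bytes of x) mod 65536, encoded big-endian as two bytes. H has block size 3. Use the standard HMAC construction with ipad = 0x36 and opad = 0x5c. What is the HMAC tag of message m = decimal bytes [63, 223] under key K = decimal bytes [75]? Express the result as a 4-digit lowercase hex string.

Key decimal bytes [75] = 4b is 1 byte ≤ B = 3; zero-pad to 3 bytes: K' = 4b 00 00.
K' ⊕ ipad = 7d 36 36.  K' ⊕ opad = 17 5c 5c.
Inner input = (K'⊕ipad) ∥ m = 7d 36 36 ∥ 3f df.
Inner hash: sum = 125+54+54+63+223 = 519 → 02 07.
Outer input = (K'⊕opad) ∥ inner = 17 5c 5c ∥ 02 07.
Outer hash (tag): sum = 23+92+92+2+7 = 216 → 00 d8.

00d8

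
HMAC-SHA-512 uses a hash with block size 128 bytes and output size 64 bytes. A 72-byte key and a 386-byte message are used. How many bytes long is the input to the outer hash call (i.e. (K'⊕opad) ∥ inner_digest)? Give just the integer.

Key is 72 ≤ 128 bytes, zero-padded: |K'| = 128.
Outer input = (K'⊕opad) ∥ H(inner) → 128 + 64 = 192 bytes.

192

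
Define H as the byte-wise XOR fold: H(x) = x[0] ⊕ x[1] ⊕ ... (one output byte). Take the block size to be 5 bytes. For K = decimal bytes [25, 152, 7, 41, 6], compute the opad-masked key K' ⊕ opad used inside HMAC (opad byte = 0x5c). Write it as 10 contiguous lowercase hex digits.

Key decimal bytes [25, 152, 7, 41, 6] = 19 98 07 29 06 is exactly B = 5 bytes: K' = 19 98 07 29 06.
XOR each byte with 0x5c: 19⊕5c=45, 98⊕5c=c4, 07⊕5c=5b, 29⊕5c=75, 06⊕5c=5a.

45c45b755a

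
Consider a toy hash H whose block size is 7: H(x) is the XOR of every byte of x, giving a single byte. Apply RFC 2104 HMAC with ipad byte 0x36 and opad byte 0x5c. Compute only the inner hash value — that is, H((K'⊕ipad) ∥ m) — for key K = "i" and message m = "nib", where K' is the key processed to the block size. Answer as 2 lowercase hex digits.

Key "i" = 69 is 1 byte ≤ B = 7; zero-pad to 7 bytes: K' = 69 00 00 00 00 00 00.
K' ⊕ ipad = 5f 36 36 36 36 36 36.
Inner input = 5f 36 36 36 36 36 36 ∥ 6e 69 62.
Inner hash: XOR 5f⊕36⊕36⊕36⊕36⊕36⊕36⊕6e⊕69⊕62 = 3a.

3a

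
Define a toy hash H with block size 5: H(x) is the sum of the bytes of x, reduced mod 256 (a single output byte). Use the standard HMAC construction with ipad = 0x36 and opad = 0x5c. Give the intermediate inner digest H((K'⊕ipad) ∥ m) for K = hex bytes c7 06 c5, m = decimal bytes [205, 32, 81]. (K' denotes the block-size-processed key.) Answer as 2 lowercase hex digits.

be

Key hex bytes c7 06 c5 is 3 bytes ≤ B = 5; zero-pad to 5 bytes: K' = c7 06 c5 00 00.
K' ⊕ ipad = f1 30 f3 36 36.
Inner input = f1 30 f3 36 36 ∥ cd 20 51.
Inner hash: sum = 241+48+243+54+54+205+32+81 = 958; mod 256 = 190 → be.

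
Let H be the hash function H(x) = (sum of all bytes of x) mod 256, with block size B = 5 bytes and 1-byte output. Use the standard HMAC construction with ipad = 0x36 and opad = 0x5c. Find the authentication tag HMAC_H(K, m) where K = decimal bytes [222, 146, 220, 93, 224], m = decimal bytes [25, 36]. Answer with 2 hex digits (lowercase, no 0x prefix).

81

Key decimal bytes [222, 146, 220, 93, 224] = de 92 dc 5d e0 is exactly B = 5 bytes: K' = de 92 dc 5d e0.
K' ⊕ ipad = e8 a4 ea 6b d6.  K' ⊕ opad = 82 ce 80 01 bc.
Inner input = (K'⊕ipad) ∥ m = e8 a4 ea 6b d6 ∥ 19 24.
Inner hash: sum = 232+164+234+107+214+25+36 = 1012; mod 256 = 244 → f4.
Outer input = (K'⊕opad) ∥ inner = 82 ce 80 01 bc ∥ f4.
Outer hash (tag): sum = 130+206+128+1+188+244 = 897; mod 256 = 129 → 81.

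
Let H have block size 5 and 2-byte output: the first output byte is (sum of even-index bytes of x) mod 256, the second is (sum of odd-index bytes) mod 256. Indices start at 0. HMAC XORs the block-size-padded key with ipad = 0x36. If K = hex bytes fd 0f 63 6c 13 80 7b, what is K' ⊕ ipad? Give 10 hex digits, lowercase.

Key hex bytes fd 0f 63 6c 13 80 7b is 7 bytes > B = 5, so hash it first: H(key) = ee fb, then zero-pad to 5 bytes: K' = ee fb 00 00 00.
XOR each byte with 0x36: ee⊕36=d8, fb⊕36=cd, 00⊕36=36, 00⊕36=36, 00⊕36=36.

d8cd363636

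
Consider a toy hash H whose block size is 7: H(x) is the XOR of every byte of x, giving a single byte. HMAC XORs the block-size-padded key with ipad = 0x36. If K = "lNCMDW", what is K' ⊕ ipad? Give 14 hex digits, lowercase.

Key "lNCMDW" = 6c 4e 43 4d 44 57 is 6 bytes ≤ B = 7; zero-pad to 7 bytes: K' = 6c 4e 43 4d 44 57 00.
XOR each byte with 0x36: 6c⊕36=5a, 4e⊕36=78, 43⊕36=75, 4d⊕36=7b, 44⊕36=72, 57⊕36=61, 00⊕36=36.

5a78757b726136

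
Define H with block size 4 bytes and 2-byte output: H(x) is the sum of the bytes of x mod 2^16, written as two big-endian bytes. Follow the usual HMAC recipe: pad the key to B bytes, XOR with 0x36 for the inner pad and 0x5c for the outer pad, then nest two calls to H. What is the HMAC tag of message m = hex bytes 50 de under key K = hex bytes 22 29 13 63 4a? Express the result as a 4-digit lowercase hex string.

017c

Key hex bytes 22 29 13 63 4a is 5 bytes > B = 4, so hash it first: H(key) = 01 0b, then zero-pad to 4 bytes: K' = 01 0b 00 00.
K' ⊕ ipad = 37 3d 36 36.  K' ⊕ opad = 5d 57 5c 5c.
Inner input = (K'⊕ipad) ∥ m = 37 3d 36 36 ∥ 50 de.
Inner hash: sum = 55+61+54+54+80+222 = 526 → 02 0e.
Outer input = (K'⊕opad) ∥ inner = 5d 57 5c 5c ∥ 02 0e.
Outer hash (tag): sum = 93+87+92+92+2+14 = 380 → 01 7c.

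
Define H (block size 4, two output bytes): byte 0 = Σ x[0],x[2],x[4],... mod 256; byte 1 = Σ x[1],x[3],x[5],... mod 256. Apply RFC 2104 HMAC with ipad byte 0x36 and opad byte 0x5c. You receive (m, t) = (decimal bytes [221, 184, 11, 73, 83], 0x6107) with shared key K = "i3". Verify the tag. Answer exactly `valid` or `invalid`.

valid

Key "i3" = 69 33 is 2 bytes ≤ B = 4; zero-pad to 4 bytes: K' = 69 33 00 00.
K' ⊕ ipad = 5f 05 36 36; K' ⊕ opad = 35 6f 5c 5c.
Inner hash: even-index sum = 464 mod 256 = 208; odd-index sum = 316 mod 256 = 60 → d0 3c.
Outer hash (recomputed tag): even-index sum = 353 mod 256 = 97; odd-index sum = 263 mod 256 = 7 → 61 07.
Recomputed tag = 6107; claimed = 6107 → match.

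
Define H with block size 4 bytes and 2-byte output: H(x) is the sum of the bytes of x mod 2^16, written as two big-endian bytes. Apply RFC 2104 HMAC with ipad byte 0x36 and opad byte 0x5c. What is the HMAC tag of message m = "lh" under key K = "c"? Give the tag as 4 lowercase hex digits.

Key "c" = 63 is 1 byte ≤ B = 4; zero-pad to 4 bytes: K' = 63 00 00 00.
K' ⊕ ipad = 55 36 36 36.  K' ⊕ opad = 3f 5c 5c 5c.
Inner input = (K'⊕ipad) ∥ m = 55 36 36 36 ∥ 6c 68.
Inner hash: sum = 85+54+54+54+108+104 = 459 → 01 cb.
Outer input = (K'⊕opad) ∥ inner = 3f 5c 5c 5c ∥ 01 cb.
Outer hash (tag): sum = 63+92+92+92+1+203 = 543 → 02 1f.

021f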